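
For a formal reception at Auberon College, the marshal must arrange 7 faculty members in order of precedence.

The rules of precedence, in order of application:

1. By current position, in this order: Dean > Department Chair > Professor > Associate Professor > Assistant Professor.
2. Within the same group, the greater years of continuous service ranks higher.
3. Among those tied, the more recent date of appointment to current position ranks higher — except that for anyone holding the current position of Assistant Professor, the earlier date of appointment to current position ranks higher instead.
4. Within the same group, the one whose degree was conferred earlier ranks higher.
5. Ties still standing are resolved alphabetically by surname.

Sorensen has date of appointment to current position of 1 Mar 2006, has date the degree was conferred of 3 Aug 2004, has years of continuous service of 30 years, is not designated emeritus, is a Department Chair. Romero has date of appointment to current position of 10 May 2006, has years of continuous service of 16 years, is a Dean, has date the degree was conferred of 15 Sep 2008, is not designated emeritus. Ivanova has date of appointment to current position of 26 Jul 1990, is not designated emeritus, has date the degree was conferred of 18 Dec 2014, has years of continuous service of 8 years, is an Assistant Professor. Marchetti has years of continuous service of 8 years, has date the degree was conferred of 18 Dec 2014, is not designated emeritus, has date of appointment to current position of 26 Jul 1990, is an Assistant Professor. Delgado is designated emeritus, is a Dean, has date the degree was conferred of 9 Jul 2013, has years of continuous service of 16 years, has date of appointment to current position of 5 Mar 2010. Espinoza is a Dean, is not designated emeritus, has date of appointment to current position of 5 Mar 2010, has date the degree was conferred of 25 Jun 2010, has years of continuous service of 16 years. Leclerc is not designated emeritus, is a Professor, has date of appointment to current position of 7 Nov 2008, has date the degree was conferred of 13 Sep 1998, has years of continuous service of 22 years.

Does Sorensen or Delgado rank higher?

Delgado

By current position: Espinoza, Delgado and Romero (Dean); then Sorensen (Department Chair); then Leclerc (Professor); then Ivanova and Marchetti (Assistant Professor).
Espinoza, Delgado and Romero all have years of continuous service 16 years, so the next rule applies.
Among Espinoza, Delgado and Romero, by date of appointment to current position (later first): Espinoza and Delgado (5 Mar 2010) before Romero (10 May 2006).
Among Espinoza and Delgado, by date the degree was conferred (earlier first): Espinoza (25 Jun 2010) before Delgado (9 Jul 2013).
Ivanova and Marchetti both have years of continuous service 8 years, so the next rule applies.
Ivanova and Marchetti both have date of appointment to current position 26 Jul 1990, so the next rule applies.
Ivanova and Marchetti both have date the degree was conferred 18 Dec 2014, so the next rule applies.
Among Ivanova and Marchetti, alphabetically by surname: Ivanova before Marchetti.
So Delgado takes precedence.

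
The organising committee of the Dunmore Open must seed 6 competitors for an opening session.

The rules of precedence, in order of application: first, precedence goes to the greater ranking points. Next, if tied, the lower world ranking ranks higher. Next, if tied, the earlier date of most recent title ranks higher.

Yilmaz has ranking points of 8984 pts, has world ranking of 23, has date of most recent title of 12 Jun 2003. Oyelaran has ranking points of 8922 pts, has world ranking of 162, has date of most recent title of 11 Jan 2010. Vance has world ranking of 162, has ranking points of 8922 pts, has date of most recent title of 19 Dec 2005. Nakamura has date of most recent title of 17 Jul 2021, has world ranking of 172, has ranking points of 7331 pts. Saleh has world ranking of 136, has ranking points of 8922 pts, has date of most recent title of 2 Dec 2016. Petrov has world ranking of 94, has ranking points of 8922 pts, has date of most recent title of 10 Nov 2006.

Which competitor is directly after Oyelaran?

Nakamura

By ranking points (higher first): Yilmaz (8984 pts); then Petrov, Saleh, Vance and Oyelaran (each 8922 pts); then Nakamura (7331 pts).
Among Petrov, Saleh, Vance and Oyelaran, by world ranking (lower first): Petrov (94) before Saleh (136) before Vance and Oyelaran (162).
Among Vance and Oyelaran, by date of most recent title (earlier first): Vance (19 Dec 2005) before Oyelaran (11 Jan 2010).
Order: Yilmaz, Petrov, Saleh, Vance, Oyelaran, Nakamura.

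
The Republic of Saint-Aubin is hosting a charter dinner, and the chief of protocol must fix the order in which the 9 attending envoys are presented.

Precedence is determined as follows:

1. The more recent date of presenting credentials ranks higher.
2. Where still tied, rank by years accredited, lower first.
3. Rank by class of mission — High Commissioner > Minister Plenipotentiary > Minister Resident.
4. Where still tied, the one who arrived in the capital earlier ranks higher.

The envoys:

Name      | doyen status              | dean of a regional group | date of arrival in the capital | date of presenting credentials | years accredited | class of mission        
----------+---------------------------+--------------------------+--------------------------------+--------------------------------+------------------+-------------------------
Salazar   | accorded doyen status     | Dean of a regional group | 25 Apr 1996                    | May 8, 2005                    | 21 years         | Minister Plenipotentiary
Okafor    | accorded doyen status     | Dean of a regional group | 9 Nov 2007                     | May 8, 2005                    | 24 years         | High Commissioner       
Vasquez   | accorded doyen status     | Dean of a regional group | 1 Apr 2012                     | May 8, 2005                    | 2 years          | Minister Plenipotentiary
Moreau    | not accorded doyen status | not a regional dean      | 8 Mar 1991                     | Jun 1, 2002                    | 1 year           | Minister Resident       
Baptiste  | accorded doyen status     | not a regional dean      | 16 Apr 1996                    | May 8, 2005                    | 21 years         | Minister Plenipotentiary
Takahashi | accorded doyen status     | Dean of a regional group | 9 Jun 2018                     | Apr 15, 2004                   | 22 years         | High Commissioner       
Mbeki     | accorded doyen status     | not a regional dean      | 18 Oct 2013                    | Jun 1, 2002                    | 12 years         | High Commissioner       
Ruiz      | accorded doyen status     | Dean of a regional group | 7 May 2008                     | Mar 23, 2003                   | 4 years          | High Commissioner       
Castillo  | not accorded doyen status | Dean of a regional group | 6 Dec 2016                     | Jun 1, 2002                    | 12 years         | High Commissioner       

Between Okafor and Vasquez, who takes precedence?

Vasquez

By date of presenting credentials (later first): Vasquez, Baptiste, Salazar and Okafor (each May 8, 2005); then Takahashi (Apr 15, 2004); then Ruiz (Mar 23, 2003); then Moreau, Mbeki and Castillo (each Jun 1, 2002).
Among Vasquez, Baptiste, Salazar and Okafor, by years accredited (lower first): Vasquez (2 years) before Baptiste and Salazar (21 years) before Okafor (24 years).
Baptiste and Salazar are each Minister Plenipotentiary, so the next rule applies.
Among Baptiste and Salazar, by date of arrival in the capital (earlier first): Baptiste (16 Apr 1996) before Salazar (25 Apr 1996).
Among Moreau, Mbeki and Castillo, by years accredited (lower first): Moreau (1 year) before Mbeki and Castillo (12 years).
Mbeki and Castillo are each High Commissioner, so the next rule applies.
Among Mbeki and Castillo, by date of arrival in the capital (earlier first): Mbeki (18 Oct 2013) before Castillo (6 Dec 2016).
So Vasquez takes precedence.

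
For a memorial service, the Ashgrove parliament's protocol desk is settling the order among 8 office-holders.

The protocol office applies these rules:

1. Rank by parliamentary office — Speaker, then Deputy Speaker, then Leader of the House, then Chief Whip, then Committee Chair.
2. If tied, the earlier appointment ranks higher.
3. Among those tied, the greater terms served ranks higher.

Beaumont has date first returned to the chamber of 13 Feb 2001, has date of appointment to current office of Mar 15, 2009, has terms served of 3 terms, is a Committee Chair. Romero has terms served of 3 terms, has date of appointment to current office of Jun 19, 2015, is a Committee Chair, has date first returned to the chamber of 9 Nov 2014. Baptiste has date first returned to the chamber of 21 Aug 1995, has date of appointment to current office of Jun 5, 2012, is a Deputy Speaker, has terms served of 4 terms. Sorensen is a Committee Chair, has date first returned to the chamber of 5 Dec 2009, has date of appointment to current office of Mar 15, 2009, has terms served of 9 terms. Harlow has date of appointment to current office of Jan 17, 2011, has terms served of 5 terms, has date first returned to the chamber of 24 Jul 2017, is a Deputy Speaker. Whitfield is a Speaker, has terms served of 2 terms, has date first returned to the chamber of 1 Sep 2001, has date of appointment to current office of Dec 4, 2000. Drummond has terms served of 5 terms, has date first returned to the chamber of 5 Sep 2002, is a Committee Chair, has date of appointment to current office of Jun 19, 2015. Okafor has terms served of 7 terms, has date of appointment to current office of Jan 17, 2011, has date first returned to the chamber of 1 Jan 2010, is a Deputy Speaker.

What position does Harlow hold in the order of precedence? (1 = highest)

By parliamentary office: Whitfield (Speaker); then Okafor, Harlow and Baptiste (Deputy Speaker); then Sorensen, Beaumont, Drummond and Romero (Committee Chair).
Among Okafor, Harlow and Baptiste, by date of appointment to current office (earlier first): Okafor and Harlow (Jan 17, 2011) before Baptiste (Jun 5, 2012).
Among Okafor and Harlow, by terms served (higher first): Okafor (7 terms) before Harlow (5 terms).
Among Sorensen, Beaumont, Drummond and Romero, by date of appointment to current office (earlier first): Sorensen and Beaumont (Mar 15, 2009) before Drummond and Romero (Jun 19, 2015).
Among Sorensen and Beaumont, by terms served (higher first): Sorensen (9 terms) before Beaumont (3 terms).
Among Drummond and Romero, by terms served (higher first): Drummond (5 terms) before Romero (3 terms).
Order: Whitfield, Okafor, Harlow, Baptiste, Sorensen, Beaumont, Drummond, Romero. So position 3.

3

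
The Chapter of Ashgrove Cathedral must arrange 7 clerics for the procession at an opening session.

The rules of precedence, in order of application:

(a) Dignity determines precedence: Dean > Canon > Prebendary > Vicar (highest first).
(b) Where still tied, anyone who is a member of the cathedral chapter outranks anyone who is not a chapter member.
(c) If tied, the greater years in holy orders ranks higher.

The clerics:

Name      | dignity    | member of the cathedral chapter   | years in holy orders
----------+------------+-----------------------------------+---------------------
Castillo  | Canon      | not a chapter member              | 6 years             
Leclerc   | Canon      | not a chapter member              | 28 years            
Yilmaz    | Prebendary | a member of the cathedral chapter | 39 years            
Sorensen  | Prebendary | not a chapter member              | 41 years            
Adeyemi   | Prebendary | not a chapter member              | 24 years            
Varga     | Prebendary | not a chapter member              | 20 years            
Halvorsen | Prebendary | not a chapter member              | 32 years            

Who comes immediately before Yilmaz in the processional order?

Castillo

By dignity: Leclerc and Castillo (Canon); then Yilmaz, Sorensen, Halvorsen, Adeyemi and Varga (Prebendary).
Leclerc and Castillo are each not a chapter member, so the next rule applies.
Among Leclerc and Castillo, by years in holy orders (higher first): Leclerc (28 years) before Castillo (6 years).
Among Yilmaz, Sorensen, Halvorsen, Adeyemi and Varga, a member of the cathedral chapter before not a chapter member: Yilmaz (a member of the cathedral chapter) before Sorensen, Halvorsen, Adeyemi and Varga (not a chapter member).
Among Sorensen, Halvorsen, Adeyemi and Varga, by years in holy orders (higher first): Sorensen (41 years) before Halvorsen (32 years) before Adeyemi (24 years) before Varga (20 years).
Order: Leclerc, Castillo, Yilmaz, Sorensen, Halvorsen, Adeyemi, Varga.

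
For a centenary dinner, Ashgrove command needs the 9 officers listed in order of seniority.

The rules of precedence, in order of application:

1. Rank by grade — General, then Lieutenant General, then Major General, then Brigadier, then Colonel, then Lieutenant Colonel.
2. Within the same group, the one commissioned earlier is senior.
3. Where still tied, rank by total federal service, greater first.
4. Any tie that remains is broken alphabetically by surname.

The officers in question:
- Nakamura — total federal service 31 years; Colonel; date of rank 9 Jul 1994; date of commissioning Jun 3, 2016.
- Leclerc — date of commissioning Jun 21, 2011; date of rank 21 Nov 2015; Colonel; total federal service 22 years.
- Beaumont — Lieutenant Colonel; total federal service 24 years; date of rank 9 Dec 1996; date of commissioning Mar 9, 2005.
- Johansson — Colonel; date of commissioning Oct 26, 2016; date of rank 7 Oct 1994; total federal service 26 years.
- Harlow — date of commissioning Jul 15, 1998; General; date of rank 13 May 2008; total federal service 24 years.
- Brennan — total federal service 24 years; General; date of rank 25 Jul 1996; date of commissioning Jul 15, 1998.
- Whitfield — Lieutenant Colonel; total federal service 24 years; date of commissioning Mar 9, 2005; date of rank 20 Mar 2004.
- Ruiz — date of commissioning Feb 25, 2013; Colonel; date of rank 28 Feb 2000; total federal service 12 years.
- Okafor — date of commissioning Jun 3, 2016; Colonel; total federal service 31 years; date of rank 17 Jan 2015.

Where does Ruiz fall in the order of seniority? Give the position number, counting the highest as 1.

By grade: Brennan and Harlow (General); then Leclerc, Ruiz, Nakamura, Okafor and Johansson (Colonel); then Beaumont and Whitfield (Lieutenant Colonel).
Brennan and Harlow both have date of commissioning Jul 15, 1998, so the next rule applies.
Brennan and Harlow both have total federal service 24 years, so the next rule applies.
Among Brennan and Harlow, alphabetically by surname: Brennan before Harlow.
Among Leclerc, Ruiz, Nakamura, Okafor and Johansson, by date of commissioning (earlier first): Leclerc (Jun 21, 2011) before Ruiz (Feb 25, 2013) before Nakamura and Okafor (Jun 3, 2016) before Johansson (Oct 26, 2016).
Nakamura and Okafor both have total federal service 31 years, so the next rule applies.
Among Nakamura and Okafor, alphabetically by surname: Nakamura before Okafor.
Beaumont and Whitfield both have date of commissioning Mar 9, 2005, so the next rule applies.
Beaumont and Whitfield both have total federal service 24 years, so the next rule applies.
Among Beaumont and Whitfield, alphabetically by surname: Beaumont before Whitfield.
Order: Brennan, Harlow, Leclerc, Ruiz, Nakamura, Okafor, Johansson, Beaumont, Whitfield. So position 4.

4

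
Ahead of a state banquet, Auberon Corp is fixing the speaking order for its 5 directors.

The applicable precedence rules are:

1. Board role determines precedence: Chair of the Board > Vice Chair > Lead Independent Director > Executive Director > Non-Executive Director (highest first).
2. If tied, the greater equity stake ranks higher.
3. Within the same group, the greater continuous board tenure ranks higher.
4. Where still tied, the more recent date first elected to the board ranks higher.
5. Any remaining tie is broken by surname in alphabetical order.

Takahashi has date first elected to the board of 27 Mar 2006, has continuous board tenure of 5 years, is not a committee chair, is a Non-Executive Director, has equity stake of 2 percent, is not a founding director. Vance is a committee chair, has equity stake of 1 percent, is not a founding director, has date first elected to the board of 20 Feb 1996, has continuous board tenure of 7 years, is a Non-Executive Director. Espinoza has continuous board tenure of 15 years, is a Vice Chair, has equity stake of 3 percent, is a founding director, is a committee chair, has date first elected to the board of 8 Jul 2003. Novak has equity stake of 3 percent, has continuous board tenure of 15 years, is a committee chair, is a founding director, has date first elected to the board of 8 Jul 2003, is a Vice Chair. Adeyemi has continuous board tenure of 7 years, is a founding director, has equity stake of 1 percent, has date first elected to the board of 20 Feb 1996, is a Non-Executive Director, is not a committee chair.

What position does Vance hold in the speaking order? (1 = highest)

By board role: Espinoza and Novak (Vice Chair); then Takahashi, Adeyemi and Vance (Non-Executive Director).
Espinoza and Novak both have equity stake 3 percent, so the next rule applies.
Espinoza and Novak both have continuous board tenure 15 years, so the next rule applies.
Espinoza and Novak both have date first elected to the board 8 Jul 2003, so the next rule applies.
Among Espinoza and Novak, alphabetically by surname: Espinoza before Novak.
Among Takahashi, Adeyemi and Vance, by equity stake (higher first): Takahashi (2 percent) before Adeyemi and Vance (1 percent).
Adeyemi and Vance both have continuous board tenure 7 years, so the next rule applies.
Adeyemi and Vance both have date first elected to the board 20 Feb 1996, so the next rule applies.
Among Adeyemi and Vance, alphabetically by surname: Adeyemi before Vance.
Order: Espinoza, Novak, Takahashi, Adeyemi, Vance. So position 5.

5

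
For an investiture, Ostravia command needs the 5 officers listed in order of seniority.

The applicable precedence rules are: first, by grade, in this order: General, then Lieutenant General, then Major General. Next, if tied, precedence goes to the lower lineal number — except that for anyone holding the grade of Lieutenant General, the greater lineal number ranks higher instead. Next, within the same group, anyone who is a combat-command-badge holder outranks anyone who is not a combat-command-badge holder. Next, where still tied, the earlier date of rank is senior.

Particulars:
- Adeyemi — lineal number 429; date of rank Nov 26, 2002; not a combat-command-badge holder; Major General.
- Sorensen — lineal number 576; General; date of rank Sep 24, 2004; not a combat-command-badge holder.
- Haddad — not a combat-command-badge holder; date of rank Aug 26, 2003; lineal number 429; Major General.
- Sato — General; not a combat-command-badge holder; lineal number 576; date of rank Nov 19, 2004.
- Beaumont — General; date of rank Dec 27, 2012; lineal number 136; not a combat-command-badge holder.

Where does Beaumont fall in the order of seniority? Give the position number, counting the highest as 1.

By grade: Beaumont, Sorensen and Sato (General); then Adeyemi and Haddad (Major General).
Among Beaumont, Sorensen and Sato, by lineal number (lower first): Beaumont (136) before Sorensen and Sato (576).
Sorensen and Sato are each not a combat-command-badge holder, so the next rule applies.
Among Sorensen and Sato, by date of rank (earlier first): Sorensen (Sep 24, 2004) before Sato (Nov 19, 2004).
Adeyemi and Haddad both have lineal number 429, so the next rule applies.
Adeyemi and Haddad are each not a combat-command-badge holder, so the next rule applies.
Among Adeyemi and Haddad, by date of rank (earlier first): Adeyemi (Nov 26, 2002) before Haddad (Aug 26, 2003).
Order: Beaumont, Sorensen, Sato, Adeyemi, Haddad. So position 1.

1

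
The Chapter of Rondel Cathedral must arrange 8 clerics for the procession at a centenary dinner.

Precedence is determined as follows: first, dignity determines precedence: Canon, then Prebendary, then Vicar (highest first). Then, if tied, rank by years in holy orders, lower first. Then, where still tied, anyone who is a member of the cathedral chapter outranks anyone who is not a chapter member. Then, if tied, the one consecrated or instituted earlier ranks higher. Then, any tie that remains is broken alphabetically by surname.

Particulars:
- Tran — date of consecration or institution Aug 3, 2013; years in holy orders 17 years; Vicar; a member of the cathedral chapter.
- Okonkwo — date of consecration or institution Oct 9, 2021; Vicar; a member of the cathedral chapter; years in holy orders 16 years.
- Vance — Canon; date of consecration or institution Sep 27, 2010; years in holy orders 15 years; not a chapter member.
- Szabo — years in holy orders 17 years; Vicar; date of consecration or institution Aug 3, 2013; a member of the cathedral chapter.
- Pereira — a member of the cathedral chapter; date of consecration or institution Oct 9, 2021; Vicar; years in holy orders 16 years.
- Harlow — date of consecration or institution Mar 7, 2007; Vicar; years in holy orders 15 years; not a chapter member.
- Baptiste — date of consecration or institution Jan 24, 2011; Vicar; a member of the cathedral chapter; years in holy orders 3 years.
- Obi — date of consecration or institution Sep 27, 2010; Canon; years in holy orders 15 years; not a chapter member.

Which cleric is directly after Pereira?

By dignity: Obi and Vance (Canon); then Baptiste, Harlow, Okonkwo, Pereira, Szabo and Tran (Vicar).
Obi and Vance both have years in holy orders 15 years, so the next rule applies.
Obi and Vance are each not a chapter member, so the next rule applies.
Obi and Vance both have date of consecration or institution Sep 27, 2010, so the next rule applies.
Among Obi and Vance, alphabetically by surname: Obi before Vance.
Among Baptiste, Harlow, Okonkwo, Pereira, Szabo and Tran, by years in holy orders (lower first): Baptiste (3 years) before Harlow (15 years) before Okonkwo and Pereira (16 years) before Szabo and Tran (17 years).
Okonkwo and Pereira are each a member of the cathedral chapter, so the next rule applies.
Okonkwo and Pereira both have date of consecration or institution Oct 9, 2021, so the next rule applies.
Among Okonkwo and Pereira, alphabetically by surname: Okonkwo before Pereira.
Szabo and Tran are each a member of the cathedral chapter, so the next rule applies.
Szabo and Tran both have date of consecration or institution Aug 3, 2013, so the next rule applies.
Among Szabo and Tran, alphabetically by surname: Szabo before Tran.
Order: Obi, Vance, Baptiste, Harlow, Okonkwo, Pereira, Szabo, Tran.

Szabo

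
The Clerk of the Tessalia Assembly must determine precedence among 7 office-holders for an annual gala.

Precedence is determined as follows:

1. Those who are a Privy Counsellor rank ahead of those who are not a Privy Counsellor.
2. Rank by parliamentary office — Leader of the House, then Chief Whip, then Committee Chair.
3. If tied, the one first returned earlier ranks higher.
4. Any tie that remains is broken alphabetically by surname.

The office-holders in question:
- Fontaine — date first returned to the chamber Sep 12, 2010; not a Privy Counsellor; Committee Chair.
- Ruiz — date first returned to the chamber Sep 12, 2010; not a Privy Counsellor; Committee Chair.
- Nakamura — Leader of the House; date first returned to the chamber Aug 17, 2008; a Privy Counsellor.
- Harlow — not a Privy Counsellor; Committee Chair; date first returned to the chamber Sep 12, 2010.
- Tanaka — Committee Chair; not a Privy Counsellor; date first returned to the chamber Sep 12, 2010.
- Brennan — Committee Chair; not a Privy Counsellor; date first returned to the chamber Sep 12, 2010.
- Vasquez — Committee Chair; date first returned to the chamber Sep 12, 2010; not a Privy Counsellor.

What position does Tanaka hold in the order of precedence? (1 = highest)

By the first rule: Nakamura (a Privy Counsellor); then Brennan, Fontaine, Harlow, Ruiz, Tanaka and Vasquez (each not a Privy Counsellor).
Brennan, Fontaine, Harlow, Ruiz, Tanaka and Vasquez are each Committee Chair, so the next rule applies.
Brennan, Fontaine, Harlow, Ruiz, Tanaka and Vasquez all have date first returned to the chamber Sep 12, 2010, so the next rule applies.
Among Brennan, Fontaine, Harlow, Ruiz, Tanaka and Vasquez, alphabetically by surname: Brennan before Fontaine before Harlow before Ruiz before Tanaka before Vasquez.
Order: Nakamura, Brennan, Fontaine, Harlow, Ruiz, Tanaka, Vasquez. So position 6.

6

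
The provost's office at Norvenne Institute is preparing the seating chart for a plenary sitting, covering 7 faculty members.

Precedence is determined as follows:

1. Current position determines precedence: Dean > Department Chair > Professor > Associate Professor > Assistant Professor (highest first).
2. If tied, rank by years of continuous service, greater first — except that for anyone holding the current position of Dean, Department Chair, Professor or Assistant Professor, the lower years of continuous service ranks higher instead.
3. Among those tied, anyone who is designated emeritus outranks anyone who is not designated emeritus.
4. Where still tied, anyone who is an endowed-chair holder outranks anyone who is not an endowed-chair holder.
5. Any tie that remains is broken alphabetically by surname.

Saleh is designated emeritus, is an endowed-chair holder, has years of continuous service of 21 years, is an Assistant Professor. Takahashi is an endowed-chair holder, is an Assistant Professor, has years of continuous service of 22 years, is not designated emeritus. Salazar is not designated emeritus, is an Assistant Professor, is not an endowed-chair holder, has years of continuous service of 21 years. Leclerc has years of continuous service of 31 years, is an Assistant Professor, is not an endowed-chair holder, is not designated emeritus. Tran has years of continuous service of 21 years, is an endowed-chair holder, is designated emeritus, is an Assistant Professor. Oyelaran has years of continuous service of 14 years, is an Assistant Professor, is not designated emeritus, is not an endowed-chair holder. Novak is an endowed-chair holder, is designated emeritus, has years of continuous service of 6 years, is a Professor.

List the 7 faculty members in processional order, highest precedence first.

By current position: Novak (Professor); then Oyelaran, Saleh, Tran, Salazar, Takahashi and Leclerc (Assistant Professor).
Among Oyelaran, Saleh, Tran, Salazar, Takahashi and Leclerc, by years of continuous service (lower first) (reversed rule for this group): Oyelaran (14 years) before Saleh, Tran and Salazar (21 years) before Takahashi (22 years) before Leclerc (31 years).
Among Saleh, Tran and Salazar, designated emeritus before not designated emeritus: Saleh and Tran (designated emeritus) before Salazar (not designated emeritus).
Saleh and Tran are each an endowed-chair holder, so the next rule applies.
Among Saleh and Tran, alphabetically by surname: Saleh before Tran.
Full order: Novak, Oyelaran, Saleh, Tran, Salazar, Takahashi, Leclerc.

Novak, Oyelaran, Saleh, Tran, Salazar, Takahashi, Leclerc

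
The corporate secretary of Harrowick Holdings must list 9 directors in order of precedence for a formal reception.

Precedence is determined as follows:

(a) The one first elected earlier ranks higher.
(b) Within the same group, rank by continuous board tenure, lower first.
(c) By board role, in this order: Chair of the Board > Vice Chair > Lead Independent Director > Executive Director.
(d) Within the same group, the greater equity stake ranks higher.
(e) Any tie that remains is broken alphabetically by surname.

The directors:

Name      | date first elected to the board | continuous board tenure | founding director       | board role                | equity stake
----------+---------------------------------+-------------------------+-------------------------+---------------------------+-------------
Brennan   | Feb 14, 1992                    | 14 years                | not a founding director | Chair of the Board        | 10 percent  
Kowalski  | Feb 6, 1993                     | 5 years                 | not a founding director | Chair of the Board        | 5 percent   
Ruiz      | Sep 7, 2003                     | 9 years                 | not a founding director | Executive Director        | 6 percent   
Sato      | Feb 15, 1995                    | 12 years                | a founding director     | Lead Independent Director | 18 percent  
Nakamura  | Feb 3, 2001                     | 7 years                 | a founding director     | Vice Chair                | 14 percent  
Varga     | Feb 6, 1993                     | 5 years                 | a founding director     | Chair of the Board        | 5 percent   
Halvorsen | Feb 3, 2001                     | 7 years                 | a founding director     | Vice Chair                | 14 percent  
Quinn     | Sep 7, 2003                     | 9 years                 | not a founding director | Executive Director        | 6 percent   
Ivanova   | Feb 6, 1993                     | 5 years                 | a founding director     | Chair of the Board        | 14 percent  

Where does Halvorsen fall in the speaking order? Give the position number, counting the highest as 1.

6

By date first elected to the board (earlier first): Brennan (Feb 14, 1992); then Ivanova, Kowalski and Varga (each Feb 6, 1993); then Sato (Feb 15, 1995); then Halvorsen and Nakamura (both Feb 3, 2001); then Quinn and Ruiz (both Sep 7, 2003).
Ivanova, Kowalski and Varga all have continuous board tenure 5 years, so the next rule applies.
Ivanova, Kowalski and Varga are each Chair of the Board, so the next rule applies.
Among Ivanova, Kowalski and Varga, by equity stake (higher first): Ivanova (14 percent) before Kowalski and Varga (5 percent).
Among Kowalski and Varga, alphabetically by surname: Kowalski before Varga.
Halvorsen and Nakamura both have continuous board tenure 7 years, so the next rule applies.
Halvorsen and Nakamura are each Vice Chair, so the next rule applies.
Halvorsen and Nakamura both have equity stake 14 percent, so the next rule applies.
Among Halvorsen and Nakamura, alphabetically by surname: Halvorsen before Nakamura.
Quinn and Ruiz both have continuous board tenure 9 years, so the next rule applies.
Quinn and Ruiz are each Executive Director, so the next rule applies.
Quinn and Ruiz both have equity stake 6 percent, so the next rule applies.
Among Quinn and Ruiz, alphabetically by surname: Quinn before Ruiz.
Order: Brennan, Ivanova, Kowalski, Varga, Sato, Halvorsen, Nakamura, Quinn, Ruiz. So position 6.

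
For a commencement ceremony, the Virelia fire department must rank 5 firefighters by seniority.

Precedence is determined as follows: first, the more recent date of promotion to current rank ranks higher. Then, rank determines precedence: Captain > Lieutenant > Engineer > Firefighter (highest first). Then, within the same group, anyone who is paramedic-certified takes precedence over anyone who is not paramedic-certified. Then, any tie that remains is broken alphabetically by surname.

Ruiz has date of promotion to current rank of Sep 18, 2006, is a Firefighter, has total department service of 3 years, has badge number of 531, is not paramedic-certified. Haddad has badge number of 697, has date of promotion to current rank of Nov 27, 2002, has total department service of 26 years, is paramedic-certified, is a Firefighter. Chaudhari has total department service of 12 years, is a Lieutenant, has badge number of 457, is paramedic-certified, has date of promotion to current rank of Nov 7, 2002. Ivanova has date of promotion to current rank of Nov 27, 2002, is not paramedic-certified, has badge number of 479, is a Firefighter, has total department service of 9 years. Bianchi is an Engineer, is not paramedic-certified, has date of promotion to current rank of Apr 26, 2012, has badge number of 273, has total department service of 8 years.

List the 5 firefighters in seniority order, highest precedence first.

By date of promotion to current rank (later first): Bianchi (Apr 26, 2012); then Ruiz (Sep 18, 2006); then Haddad and Ivanova (both Nov 27, 2002); then Chaudhari (Nov 7, 2002).
Haddad and Ivanova are each Firefighter, so the next rule applies.
Among Haddad and Ivanova, paramedic-certified before not paramedic-certified: Haddad (paramedic-certified) before Ivanova (not paramedic-certified).
Full order: Bianchi, Ruiz, Haddad, Ivanova, Chaudhari.

Bianchi, Ruiz, Haddad, Ivanova, Chaudhari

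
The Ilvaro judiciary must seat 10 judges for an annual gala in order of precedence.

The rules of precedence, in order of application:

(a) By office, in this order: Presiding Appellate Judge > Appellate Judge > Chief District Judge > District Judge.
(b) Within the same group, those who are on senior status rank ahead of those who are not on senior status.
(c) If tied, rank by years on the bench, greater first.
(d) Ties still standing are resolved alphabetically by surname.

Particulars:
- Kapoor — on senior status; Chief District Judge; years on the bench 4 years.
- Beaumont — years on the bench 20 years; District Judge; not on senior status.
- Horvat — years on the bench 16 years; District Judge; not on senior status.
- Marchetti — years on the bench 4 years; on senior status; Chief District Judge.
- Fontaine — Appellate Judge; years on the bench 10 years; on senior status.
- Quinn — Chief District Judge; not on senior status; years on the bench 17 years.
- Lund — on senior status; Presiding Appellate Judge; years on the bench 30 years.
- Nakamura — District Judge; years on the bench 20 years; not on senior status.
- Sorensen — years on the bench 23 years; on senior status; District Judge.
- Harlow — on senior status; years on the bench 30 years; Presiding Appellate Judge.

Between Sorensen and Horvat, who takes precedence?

By office: Harlow and Lund (Presiding Appellate Judge); then Fontaine (Appellate Judge); then Kapoor, Marchetti and Quinn (Chief District Judge); then Sorensen, Beaumont, Nakamura and Horvat (District Judge).
Harlow and Lund are each on senior status, so the next rule applies.
Harlow and Lund both have years on the bench 30 years, so the next rule applies.
Among Harlow and Lund, alphabetically by surname: Harlow before Lund.
Among Kapoor, Marchetti and Quinn, on senior status before not on senior status: Kapoor and Marchetti (on senior status) before Quinn (not on senior status).
Kapoor and Marchetti both have years on the bench 4 years, so the next rule applies.
Among Kapoor and Marchetti, alphabetically by surname: Kapoor before Marchetti.
Among Sorensen, Beaumont, Nakamura and Horvat, on senior status before not on senior status: Sorensen (on senior status) before Beaumont, Nakamura and Horvat (not on senior status).
Among Beaumont, Nakamura and Horvat, by years on the bench (higher first): Beaumont and Nakamura (20 years) before Horvat (16 years).
Among Beaumont and Nakamura, alphabetically by surname: Beaumont before Nakamura.
So Sorensen takes precedence.

Sorensen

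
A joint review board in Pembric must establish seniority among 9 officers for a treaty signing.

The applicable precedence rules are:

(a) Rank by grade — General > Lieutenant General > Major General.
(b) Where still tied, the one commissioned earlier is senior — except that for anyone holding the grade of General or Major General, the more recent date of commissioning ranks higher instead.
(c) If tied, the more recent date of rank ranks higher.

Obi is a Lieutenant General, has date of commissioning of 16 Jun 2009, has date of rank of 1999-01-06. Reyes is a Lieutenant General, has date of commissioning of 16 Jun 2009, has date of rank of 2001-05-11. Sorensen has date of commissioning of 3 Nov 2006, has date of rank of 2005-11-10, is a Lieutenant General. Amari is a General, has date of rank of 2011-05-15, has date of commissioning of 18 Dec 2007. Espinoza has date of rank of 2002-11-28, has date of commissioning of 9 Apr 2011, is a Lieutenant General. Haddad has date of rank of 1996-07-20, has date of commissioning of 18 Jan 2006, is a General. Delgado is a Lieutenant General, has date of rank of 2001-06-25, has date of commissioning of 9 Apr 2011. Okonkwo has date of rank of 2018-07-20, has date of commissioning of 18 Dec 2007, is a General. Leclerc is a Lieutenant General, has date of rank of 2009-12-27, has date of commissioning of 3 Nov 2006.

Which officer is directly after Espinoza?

Delgado

By grade: Okonkwo, Amari and Haddad (General); then Leclerc, Sorensen, Reyes, Obi, Espinoza and Delgado (Lieutenant General).
Among Okonkwo, Amari and Haddad, by date of commissioning (later first) (reversed rule for this group): Okonkwo and Amari (18 Dec 2007) before Haddad (18 Jan 2006).
Among Okonkwo and Amari, by date of rank (later first): Okonkwo (2018-07-20) before Amari (2011-05-15).
Among Leclerc, Sorensen, Reyes, Obi, Espinoza and Delgado, by date of commissioning (earlier first): Leclerc and Sorensen (3 Nov 2006) before Reyes and Obi (16 Jun 2009) before Espinoza and Delgado (9 Apr 2011).
Among Leclerc and Sorensen, by date of rank (later first): Leclerc (2009-12-27) before Sorensen (2005-11-10).
Among Reyes and Obi, by date of rank (later first): Reyes (2001-05-11) before Obi (1999-01-06).
Among Espinoza and Delgado, by date of rank (later first): Espinoza (2002-11-28) before Delgado (2001-06-25).
Order: Okonkwo, Amari, Haddad, Leclerc, Sorensen, Reyes, Obi, Espinoza, Delgado.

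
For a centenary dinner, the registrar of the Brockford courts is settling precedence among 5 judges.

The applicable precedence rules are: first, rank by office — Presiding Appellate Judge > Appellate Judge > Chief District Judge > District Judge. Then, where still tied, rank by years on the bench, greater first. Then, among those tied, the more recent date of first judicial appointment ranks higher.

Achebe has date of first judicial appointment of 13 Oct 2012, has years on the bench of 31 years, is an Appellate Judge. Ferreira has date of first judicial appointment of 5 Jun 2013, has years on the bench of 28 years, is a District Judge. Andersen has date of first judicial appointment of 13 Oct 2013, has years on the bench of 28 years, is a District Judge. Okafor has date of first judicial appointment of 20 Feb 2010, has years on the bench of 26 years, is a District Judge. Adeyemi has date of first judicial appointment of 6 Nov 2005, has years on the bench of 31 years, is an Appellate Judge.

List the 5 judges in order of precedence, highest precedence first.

Achebe, Adeyemi, Andersen, Ferreira, Okafor

By office: Achebe and Adeyemi (Appellate Judge); then Andersen, Ferreira and Okafor (District Judge).
Achebe and Adeyemi both have years on the bench 31 years, so the next rule applies.
Among Achebe and Adeyemi, by date of first judicial appointment (later first): Achebe (13 Oct 2012) before Adeyemi (6 Nov 2005).
Among Andersen, Ferreira and Okafor, by years on the bench (higher first): Andersen and Ferreira (28 years) before Okafor (26 years).
Among Andersen and Ferreira, by date of first judicial appointment (later first): Andersen (13 Oct 2013) before Ferreira (5 Jun 2013).
Full order: Achebe, Adeyemi, Andersen, Ferreira, Okafor.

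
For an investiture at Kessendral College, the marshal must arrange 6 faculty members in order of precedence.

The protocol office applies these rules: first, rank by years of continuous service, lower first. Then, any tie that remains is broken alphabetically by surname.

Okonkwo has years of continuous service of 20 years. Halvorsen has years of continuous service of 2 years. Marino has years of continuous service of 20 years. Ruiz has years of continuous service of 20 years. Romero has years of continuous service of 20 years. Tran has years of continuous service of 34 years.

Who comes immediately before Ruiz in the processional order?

By years of continuous service (lower first): Halvorsen (2 years); then Marino, Okonkwo, Romero and Ruiz (each 20 years); then Tran (34 years).
Among Marino, Okonkwo, Romero and Ruiz, alphabetically by surname: Marino before Okonkwo before Romero before Ruiz.
Order: Halvorsen, Marino, Okonkwo, Romero, Ruiz, Tran.

Romero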